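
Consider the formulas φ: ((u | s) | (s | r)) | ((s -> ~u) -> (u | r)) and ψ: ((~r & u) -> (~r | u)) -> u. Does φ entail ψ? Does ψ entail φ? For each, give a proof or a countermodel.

Only the reverse direction holds.

Forward direction. This fails. Under s = T, u = F, r = F, the left side is true but the right side is false.

Converse. Assume the antecedent. If s is true, the consequent reduces to true regardless of the other variables. If s is false, the antecedent forces (s = F, u = T, r = F) or (s = F, u = T, r = T), and the consequent holds there. Either way the consequent holds.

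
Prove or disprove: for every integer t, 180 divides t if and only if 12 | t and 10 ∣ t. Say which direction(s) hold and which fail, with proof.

(←) This fails: take t = 60. Both 12 ∣ 60 and 10 ∣ 60, yet 60 is not a multiple of 180 (since 60 = 0·180 + 60), so 180 ∤ 60.

(→) If 180 ∣ t, write t = 180q. Since 180 = 15·12, t = 12·(15q), so 12 ∣ t; and since 180 = 18·10, t = 10·(18q), so 10 ∣ t.

Not equivalent: only (⇒) holds.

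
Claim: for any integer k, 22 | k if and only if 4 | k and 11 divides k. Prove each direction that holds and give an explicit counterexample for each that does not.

Only the reverse direction holds.

(⟹) This fails: take k = 22. Certainly 22 ∣ 22, but 4 ∤ 22.

(⟸) Suppose 4 ∣ k and 11 ∣ k. Any common multiple of 4 and 11 is a multiple of their lcm; here gcd(4, 11) = 1, so lcm(4, 11) = 4·11 = 44, so 44 ∣ k. Since 22 ∣ 44, it follows that 22 ∣ k.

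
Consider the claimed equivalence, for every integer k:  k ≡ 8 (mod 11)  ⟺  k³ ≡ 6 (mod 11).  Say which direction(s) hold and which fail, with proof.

Both directions hold; the statement is true.

(⇒) Suppose k ≡ 8 (mod 11). Write k = 11j + 8. Then (11j + 8)³ = 1331j³ + 2904j² + 2112j + 512 = 11(121j³ + 264j² + 192j + 46) + 6, so k³ ≡ 6 (mod 11).

(⇐) Conversely, suppose k³ ≡ 6 (mod 11). The only residue r in {0, …, 10} with r³ ≡ 6 (mod 11) is r = 8, so k ≡ 8 (mod 11).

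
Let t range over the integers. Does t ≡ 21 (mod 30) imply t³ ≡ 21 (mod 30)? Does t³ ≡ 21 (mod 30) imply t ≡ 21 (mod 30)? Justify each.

(⇐) Suppose t³ ≡ 21 (mod 30). The only residue r in {0, …, 29} with r³ ≡ 21 (mod 30) is r = 21, so t ≡ 21 (mod 30).

(⇒) Suppose t ≡ 21 (mod 30). Write t = 30j + 21. Then (30j + 21)³ = 27000j³ + 56700j² + 39690j + 9261 = 30(900j³ + 1890j² + 1323j + 308) + 21, so t³ ≡ 21 (mod 30).

Equivalent; both directions hold.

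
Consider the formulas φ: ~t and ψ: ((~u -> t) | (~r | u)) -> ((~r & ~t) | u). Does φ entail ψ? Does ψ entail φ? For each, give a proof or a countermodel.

Forward direction. Assume the antecedent. If t is true, the antecedent cannot hold. If t is false, the consequent reduces to true regardless of the other variables. Either way the consequent holds.

Converse. This fails. Under t = T, u = T, r = F, the left side is false but the right side is true.

The forward direction holds; the converse fails.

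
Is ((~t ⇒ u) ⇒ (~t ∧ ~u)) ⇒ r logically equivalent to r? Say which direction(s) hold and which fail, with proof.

Only the converse holds.

(⟹) This fails. Under u = T, t = F, r = F, the left side is true but the right side is false.

(⟸) Assume the antecedent. If u is true, ((~t ⇒ u) ⇒ (~t ∧ ~u)) ⇒ r reduces to true regardless of the other variables. If u is false, the antecedent forces (u = F, t = F, r = T) or (u = F, t = T, r = T), and ((~t ⇒ u) ⇒ (~t ∧ ~u)) ⇒ r holds there. Either way ((~t ⇒ u) ⇒ (~t ∧ ~u)) ⇒ r holds.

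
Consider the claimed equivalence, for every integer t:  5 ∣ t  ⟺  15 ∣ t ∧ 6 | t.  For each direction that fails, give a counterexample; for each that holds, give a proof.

(⇒) This fails: take t = 5. Certainly 5 ∣ 5, but 15 ∤ 5.

(⇐) Suppose 15 ∣ t and 6 ∣ t. Any common multiple of 15 and 6 is a multiple of their lcm; here lcm(15, 6) = 15·6/gcd(15, 6) = 90/3 = 30, so 30 ∣ t. Since 5 ∣ 30, it follows that 5 ∣ t.

Only the reverse direction holds.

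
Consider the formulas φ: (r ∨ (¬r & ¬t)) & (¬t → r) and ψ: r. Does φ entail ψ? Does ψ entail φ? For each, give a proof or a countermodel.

Both directions hold; the statement is true.

Forward direction. Assume the antecedent. If r is true, r reduces to true regardless of the other variables. If r is false, the antecedent cannot hold. Either way r holds.

Converse. Assume the antecedent. If r is true, (r ∨ (¬r & ¬t)) & (¬t → r) reduces to true regardless of the other variables. If r is false, the antecedent cannot hold. Either way (r ∨ (¬r & ¬t)) & (¬t → r) holds.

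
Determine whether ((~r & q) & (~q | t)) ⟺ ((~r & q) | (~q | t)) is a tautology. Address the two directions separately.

Only the forward implication holds.

(⇒) Assume the antecedent. If t is true, (~r & q) | (~q | t) reduces to true regardless of the other variables. If t is false, the antecedent cannot hold. Either way (~r & q) | (~q | t) holds.

(⇐) This fails. Under t = F, q = F, r = F, the left side is false but the right side is true.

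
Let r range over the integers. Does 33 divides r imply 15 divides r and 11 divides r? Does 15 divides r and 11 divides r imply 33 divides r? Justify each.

Not equivalent: only (⇐) holds.

(⇐) Suppose 15 ∣ r and 11 ∣ r. Any common multiple of 15 and 11 is a multiple of their lcm; here gcd(15, 11) = 1, so lcm(15, 11) = 15·11 = 165, so 165 ∣ r. Since 33 ∣ 165, it follows that 33 ∣ r.

(⇒) This fails: take r = 33. Certainly 33 ∣ 33, but 15 ∤ 33.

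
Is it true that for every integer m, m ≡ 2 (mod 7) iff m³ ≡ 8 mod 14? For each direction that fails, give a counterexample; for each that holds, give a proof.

(⇒) fails and (⇐) fails.

[⇒] This fails: take m = 9. Then 9 ≡ 2 (mod 7), but 9³ = 729 ≡ 1 (mod 14), not 8.

[⇐] This fails: take m = 4. Then 4³ = 64 ≡ 8 (mod 14), yet 4 ≡ 4 (mod 7), not 2.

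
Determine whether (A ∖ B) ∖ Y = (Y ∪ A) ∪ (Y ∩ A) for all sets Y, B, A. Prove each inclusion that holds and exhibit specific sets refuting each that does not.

The sets are not equal: only the forward inclusion holds.

(⊆) Let x ∈ (A ∖ B) ∖ Y. Then x ∈ A and x ∉ Y, B, from which x ∈ (Y ∪ A) ∪ (Y ∩ A).

(⊇) This inclusion fails. Take Y = {1}, B = ∅, A = ∅; then 1 ∈ (Y ∪ A) ∪ (Y ∩ A) but 1 ∉ (A ∖ B) ∖ Y.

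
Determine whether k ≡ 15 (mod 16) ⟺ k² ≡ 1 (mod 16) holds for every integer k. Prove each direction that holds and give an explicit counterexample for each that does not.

(⇒) Suppose k ≡ 15 (mod 16). Write k = 16j + 15. Then (16j + 15)² = 256j² + 480j + 225 = 16(16j² + 30j + 14) + 1, so k² ≡ 1 (mod 16).

(⇐) This fails: take k = 1. Then 1² = 1 ≡ 1 (mod 16), yet 1 ≡ 1 (mod 16), not 15.

Only the forward implication holds.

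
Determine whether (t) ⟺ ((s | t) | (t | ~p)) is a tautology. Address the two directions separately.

Not equivalent: only (⇒) holds.

(→) Assume the antecedent. If p is true, the antecedent forces (p = T, s = F, t = T) or (p = T, s = T, t = T), and (s | t) | (t | ~p) holds there. If p is false, (s | t) | (t | ~p) reduces to true regardless of the other variables. Either way (s | t) | (t | ~p) holds.

(←) This fails. Under p = F, s = F, t = F, the left side is false but the right side is true.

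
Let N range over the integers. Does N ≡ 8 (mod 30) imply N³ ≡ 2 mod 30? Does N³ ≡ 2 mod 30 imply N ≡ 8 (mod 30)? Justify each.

Both implications hold.

(←) Suppose N³ ≡ 2 (mod 30). The only residue r in {0, …, 29} with r³ ≡ 2 (mod 30) is r = 8, so N ≡ 8 (mod 30).

(→) Suppose N ≡ 8 (mod 30). Write N = 30j + 8. Then (30j + 8)³ = 27000j³ + 21600j² + 5760j + 512 = 30(900j³ + 720j² + 192j + 17) + 2, so N³ ≡ 2 (mod 30).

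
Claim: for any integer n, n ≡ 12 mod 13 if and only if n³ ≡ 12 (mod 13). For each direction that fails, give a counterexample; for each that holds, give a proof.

(→) Suppose n ≡ 12 mod 13. Write n = 13j + 12. Then (13j + 12)³ = 2197j³ + 6084j² + 5616j + 1728 = 13(169j³ + 468j² + 432j + 132) + 12, so n³ ≡ 12 (mod 13).

(←) This fails: take n = 4. Then 4³ = 64 ≡ 12 (mod 13), yet 4 ≡ 4 (mod 13), not 12.

The forward direction holds; the converse fails.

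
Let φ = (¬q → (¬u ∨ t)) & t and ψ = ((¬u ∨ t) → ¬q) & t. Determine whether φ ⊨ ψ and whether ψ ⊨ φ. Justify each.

Only the reverse direction holds.

[⇒] This fails. Under u = F, q = T, t = T, the left side is true but the right side is false.

[⇐] Assume the antecedent. If u is true, the antecedent forces (u = T, q = F, t = T), and (¬q → (¬u ∨ t)) & t holds there. If u is false, the antecedent forces (u = F, q = F, t = T), and (¬q → (¬u ∨ t)) & t holds there. Either way (¬q → (¬u ∨ t)) & t holds.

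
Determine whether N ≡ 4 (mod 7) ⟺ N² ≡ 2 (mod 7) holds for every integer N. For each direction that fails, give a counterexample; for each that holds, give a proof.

(⇒) Suppose N ≡ 4 (mod 7). Write N = 7j + 4. Then (7j + 4)² = 49j² + 56j + 16 = 7(7j² + 8j + 2) + 2, so N² ≡ 2 (mod 7).

(⇐) This fails: take N = 3. Then 3² = 9 ≡ 2 (mod 7), yet 3 ≡ 3 (mod 7), not 4.

Only the forward direction holds.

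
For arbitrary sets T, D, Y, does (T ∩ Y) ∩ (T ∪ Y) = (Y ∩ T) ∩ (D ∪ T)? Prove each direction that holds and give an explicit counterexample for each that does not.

Both inclusions hold.

(⊆) Let x ∈ (T ∩ Y) ∩ (T ∪ Y). Then either x ∈ T ∩ Y and x ∉ D; or x ∈ T ∩ D ∩ Y. In each case x ∈ (Y ∩ T) ∩ (D ∪ T), so (T ∩ Y) ∩ (T ∪ Y) ⊆ (Y ∩ T) ∩ (D ∪ T).

(⊇) Let x ∈ (Y ∩ T) ∩ (D ∪ T). Then either x ∈ T ∩ Y and x ∉ D; or x ∈ T ∩ D ∩ Y. In each case x ∈ (T ∩ Y) ∩ (T ∪ Y), so (Y ∩ T) ∩ (D ∪ T) ⊆ (T ∩ Y) ∩ (T ∪ Y).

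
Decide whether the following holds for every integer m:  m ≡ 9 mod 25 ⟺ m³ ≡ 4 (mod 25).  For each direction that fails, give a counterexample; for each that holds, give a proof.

(⟹) Suppose m ≡ 9 mod 25. Write m = 25j + 9. Then (25j + 9)³ = 15625j³ + 16875j² + 6075j + 729 = 25(625j³ + 675j² + 243j + 29) + 4, so m³ ≡ 4 (mod 25).

(⟸) Conversely, suppose m³ ≡ 4 (mod 25). The only residue r in {0, …, 24} with r³ ≡ 4 (mod 25) is r = 9, so m ≡ 9 (mod 25).

The biconditional holds.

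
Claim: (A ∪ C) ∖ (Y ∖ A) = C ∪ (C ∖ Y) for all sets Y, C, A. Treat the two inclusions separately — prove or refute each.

Both inclusions fail.

(⟹) This inclusion fails. Take Y = ∅, C = ∅, A = {1}; then 1 ∈ (A ∪ C) ∖ (Y ∖ A) but 1 ∉ C ∪ (C ∖ Y).

(⟸) This inclusion fails. Take Y = {1}, C = {1}, A = ∅; then 1 ∈ C ∪ (C ∖ Y) but 1 ∉ (A ∪ C) ∖ (Y ∖ A).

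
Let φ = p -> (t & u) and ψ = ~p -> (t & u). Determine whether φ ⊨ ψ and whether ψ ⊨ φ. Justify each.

(⇒) fails and (⇐) fails.

(⇒) This fails. Under u = F, p = F, t = F, the left side is true but the right side is false.

(⇐) This fails. Under u = F, p = T, t = F, the left side is false but the right side is true.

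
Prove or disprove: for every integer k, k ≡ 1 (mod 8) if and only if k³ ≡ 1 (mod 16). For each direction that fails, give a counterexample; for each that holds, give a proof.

Forward direction. This fails: take k = 9. Then 9 ≡ 1 (mod 8), but 9³ = 729 ≡ 9 (mod 16), not 1.

Converse. The residues r modulo 16 with r³ ≡ 1 (mod 16) are exactly {1}, and each is ≡ 1 (mod 8).

The forward direction fails; the converse holds.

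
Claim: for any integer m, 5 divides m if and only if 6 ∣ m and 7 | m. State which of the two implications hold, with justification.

Neither direction holds.

(⇒) This fails: take m = 5. Certainly 5 ∣ 5, but 6 ∤ 5.

(⇐) This fails: take m = 42. Both 6 ∣ 42 and 7 ∣ 42, yet 42 is not a multiple of 5 (since 42 = 8·5 + 2), so 5 ∤ 42.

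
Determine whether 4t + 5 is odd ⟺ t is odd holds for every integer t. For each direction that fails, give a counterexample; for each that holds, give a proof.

Forward direction. This fails: take t = 2. Then 4t + 5 = 13, which is odd, yet t = 2 is even, not odd.

Converse. Suppose t is odd. Since 4 is even, 4t is even for every t, so 4t + 5 has the same parity as 5, which is odd. Hence 4t + 5 is odd.

The forward direction fails; the converse holds.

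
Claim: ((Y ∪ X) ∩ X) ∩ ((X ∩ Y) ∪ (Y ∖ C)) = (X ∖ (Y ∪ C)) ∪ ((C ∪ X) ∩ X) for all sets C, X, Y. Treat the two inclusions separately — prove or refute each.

(⟹) Let x ∈ ((Y ∪ X) ∩ X) ∩ ((X ∩ Y) ∪ (Y ∖ C)). Then either x ∈ X ∩ Y and x ∉ C; or x ∈ C ∩ X ∩ Y. In each case x ∈ (X ∖ (Y ∪ C)) ∪ ((C ∪ X) ∩ X), so ((Y ∪ X) ∩ X) ∩ ((X ∩ Y) ∪ (Y ∖ C)) ⊆ (X ∖ (Y ∪ C)) ∪ ((C ∪ X) ∩ X).

(⟸) This inclusion fails. Take C = ∅, X = {1}, Y = ∅; then 1 ∈ (X ∖ (Y ∪ C)) ∪ ((C ∪ X) ∩ X) but 1 ∉ ((Y ∪ X) ∩ X) ∩ ((X ∩ Y) ∪ (Y ∖ C)).

Only the forward inclusion holds.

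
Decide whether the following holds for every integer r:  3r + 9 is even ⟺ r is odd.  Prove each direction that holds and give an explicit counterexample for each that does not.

(→) Suppose 3r + 9 is even. Since 3 is odd, 3r and r have the same parity, so 3r + 9 ≡ r + 9 (mod 2). As 9 is odd, 3r + 9 is even exactly when r is odd. Thus r is odd.

(←) Conversely, suppose r is odd; write r = 2j + 1. Then 3r + 9 = 3·(2j + 1) + 9 = 2·3j + 12, which is even.

Both directions hold; the statement is true.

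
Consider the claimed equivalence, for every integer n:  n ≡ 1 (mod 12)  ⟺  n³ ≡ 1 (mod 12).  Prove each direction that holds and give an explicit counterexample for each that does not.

Both directions hold.

(⟹) Suppose n ≡ 1 (mod 12). Write n = 12j + 1. Then (12j + 1)³ = 1728j³ + 432j² + 36j + 1 = 12(144j³ + 36j² + 3j) + 1, so n³ ≡ 1 (mod 12).

(⟸) Conversely, suppose n³ ≡ 1 (mod 12). The only residue r in {0, …, 11} with r³ ≡ 1 (mod 12) is r = 1, so n ≡ 1 (mod 12).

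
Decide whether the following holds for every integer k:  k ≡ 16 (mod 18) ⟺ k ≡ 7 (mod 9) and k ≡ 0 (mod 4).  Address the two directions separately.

Not equivalent: only (⇐) holds.

(⟸) If k ≡ 7 (mod 9) and k ≡ 0 (mod 4), then by the Chinese remainder theorem k ≡ 16 (mod 36). Since 16 ≡ 16 (mod 18) and 18 ∣ 36, we get k ≡ 16 (mod 18).

(⟹) This fails: k = 34 gives 34 ≡ 16 (mod 18) but 34 ≡ 2 (mod 4), so the conjunction on the right does not hold.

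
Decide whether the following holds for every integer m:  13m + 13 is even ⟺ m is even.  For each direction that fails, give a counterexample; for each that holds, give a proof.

(→) This fails: m = 7 gives 13m + 13 = 104, which is even, but 7 is odd, not even.

(←) This also fails: m = 2 is even, but 13m + 13 = 39 is odd, not even.

Neither implication holds.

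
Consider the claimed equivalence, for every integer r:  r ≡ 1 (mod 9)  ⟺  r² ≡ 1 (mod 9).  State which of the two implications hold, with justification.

(⟹) Suppose r ≡ 1 (mod 9). Write r = 9j + 1. Then (9j + 1)² = 81j² + 18j + 1 = 9(9j² + 2j) + 1, so r² ≡ 1 (mod 9).

(⟸) This fails: take r = 8. Then 8² = 64 ≡ 1 (mod 9), yet 8 ≡ 8 (mod 9), not 1.

(⇒) holds; (⇐) fails.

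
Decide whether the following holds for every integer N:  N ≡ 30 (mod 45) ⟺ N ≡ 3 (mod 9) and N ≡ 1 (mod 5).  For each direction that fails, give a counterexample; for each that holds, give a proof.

Forward direction. This fails: N = 30 gives 30 ≡ 30 (mod 45) but 30 ≡ 0 (mod 5), so the conjunction on the right does not hold.

Converse. This fails: N = 21 satisfies both congruences on the right (21 ≡ 3 mod 9 and 21 ≡ 1 mod 5) yet 21 ≡ 21 (mod 45), not 30.

Both directions fail.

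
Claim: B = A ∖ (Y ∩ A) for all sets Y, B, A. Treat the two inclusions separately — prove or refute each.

Forward inclusion. This inclusion fails. Take Y = ∅, B = {1}, A = ∅; then 1 ∈ B but 1 ∉ A ∖ (Y ∩ A).

Reverse inclusion. This inclusion fails. Take Y = ∅, B = ∅, A = {1}; then 1 ∈ A ∖ (Y ∩ A) but 1 ∉ B.

Neither inclusion holds.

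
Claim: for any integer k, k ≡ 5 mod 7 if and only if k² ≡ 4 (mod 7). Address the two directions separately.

(⇐) This fails: take k = 2. Then 2² = 4 ≡ 4 (mod 7), yet 2 ≡ 2 (mod 7), not 5.

(⇒) Suppose k ≡ 5 mod 7. Write k = 7j + 5. Then (7j + 5)² = 49j² + 70j + 25 = 7(7j² + 10j + 3) + 4, so k² ≡ 4 (mod 7).

(⇒) holds; (⇐) fails.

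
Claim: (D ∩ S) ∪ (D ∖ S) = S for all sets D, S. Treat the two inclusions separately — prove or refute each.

Both inclusions fail.

Forward inclusion. This inclusion fails. Take D = {1}, S = ∅; then 1 ∈ (D ∩ S) ∪ (D ∖ S) but 1 ∉ S.

Reverse inclusion. This inclusion fails. Take D = ∅, S = {1}; then 1 ∈ S but 1 ∉ (D ∩ S) ∪ (D ∖ S).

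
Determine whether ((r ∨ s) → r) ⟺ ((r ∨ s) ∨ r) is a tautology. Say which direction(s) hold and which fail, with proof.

[⇒] This fails. Under r = F, s = F, the left side is true but the right side is false.

[⇐] This fails. Under r = F, s = T, the left side is false but the right side is true.

Neither implication holds.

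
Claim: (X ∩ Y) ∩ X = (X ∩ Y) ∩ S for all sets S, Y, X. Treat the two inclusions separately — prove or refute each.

The sets are not equal: only the reverse inclusion holds.

Forward inclusion. This inclusion fails. Take S = ∅, Y = {1}, X = {1}; then 1 ∈ (X ∩ Y) ∩ X but 1 ∉ (X ∩ Y) ∩ S.

Reverse inclusion. Let x ∈ (X ∩ Y) ∩ S. Then x ∈ S ∩ Y ∩ X, from which x ∈ (X ∩ Y) ∩ X.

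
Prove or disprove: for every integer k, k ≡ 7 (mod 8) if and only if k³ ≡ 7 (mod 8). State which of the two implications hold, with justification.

(⇒) Suppose k ≡ 7 (mod 8). Write k = 8j + 7. Then (8j + 7)³ = 512j³ + 1344j² + 1176j + 343 = 8(64j³ + 168j² + 147j + 42) + 7, so k³ ≡ 7 (mod 8).

(⇐) For the converse, argue contrapositively. If k ≢ 7 (mod 8), then k is congruent to one of 0, 1, 2, 3, 4, 5, 6 modulo 8, and these give k³ ≡ 0, 1, 0, 3, 0, 5, 0 respectively — never 7.

Equivalent; both directions hold.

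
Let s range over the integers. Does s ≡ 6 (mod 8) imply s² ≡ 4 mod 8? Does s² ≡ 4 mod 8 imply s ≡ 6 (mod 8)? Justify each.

(⟹) Suppose s ≡ 6 (mod 8). Write s = 8j + 6. Then (8j + 6)² = 64j² + 96j + 36 = 8(8j² + 12j + 4) + 4, so s² ≡ 4 (mod 8).

(⟸) This fails: take s = 2. Then 2² = 4 ≡ 4 (mod 8), yet 2 ≡ 2 (mod 8), not 6.

(⇒) holds; (⇐) fails.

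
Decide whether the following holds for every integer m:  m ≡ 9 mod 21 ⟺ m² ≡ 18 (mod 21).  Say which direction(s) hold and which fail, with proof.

(→) Suppose m ≡ 9 mod 21. Write m = 21j + 9. Then (21j + 9)² = 441j² + 378j + 81 = 21(21j² + 18j + 3) + 18, so m² ≡ 18 (mod 21).

(←) This fails: take m = 12. Then 12² = 144 ≡ 18 (mod 21), yet 12 ≡ 12 (mod 21), not 9.

(⇒) holds; (⇐) fails.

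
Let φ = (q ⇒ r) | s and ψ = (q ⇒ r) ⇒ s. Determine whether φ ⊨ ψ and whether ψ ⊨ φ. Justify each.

(⟹) This fails. Under q = F, s = F, r = F, the left side is true but the right side is false.

(⟸) This fails. Under q = T, s = F, r = F, the left side is false but the right side is true.

Neither implication holds.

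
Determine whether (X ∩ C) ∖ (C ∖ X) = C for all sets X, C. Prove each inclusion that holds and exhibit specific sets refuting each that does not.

The sets are not equal: only the forward inclusion holds.

(⟹) Let x ∈ (X ∩ C) ∖ (C ∖ X). Then x ∈ X ∩ C, from which x ∈ C.

(⟸) This inclusion fails. Take X = ∅, C = {1}; then 1 ∈ C but 1 ∉ (X ∩ C) ∖ (C ∖ X).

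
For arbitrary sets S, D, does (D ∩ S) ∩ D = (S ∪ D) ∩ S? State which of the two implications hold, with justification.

Only the forward inclusion holds.

Forward inclusion. Let x ∈ (D ∩ S) ∩ D. Then x ∈ S ∩ D, from which x ∈ (S ∪ D) ∩ S.

Reverse inclusion. This inclusion fails. Take S = {1}, D = ∅; then 1 ∈ (S ∪ D) ∩ S but 1 ∉ (D ∩ S) ∩ D.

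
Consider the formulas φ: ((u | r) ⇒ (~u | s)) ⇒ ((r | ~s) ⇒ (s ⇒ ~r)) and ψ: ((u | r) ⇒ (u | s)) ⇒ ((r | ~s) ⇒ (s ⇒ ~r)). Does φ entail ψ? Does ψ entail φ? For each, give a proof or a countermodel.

Equivalent; both directions hold.

Forward direction. Assume the antecedent. If r is true, the antecedent forces (r = T, s = F, u = F) or (r = T, s = F, u = T), and the consequent holds there. If r is false, the consequent reduces to true regardless of the other variables. Either way the consequent holds.

Converse. Assume the antecedent. If r is true, the antecedent forces (r = T, s = F, u = F) or (r = T, s = F, u = T), and the consequent holds there. If r is false, the consequent reduces to true regardless of the other variables. Either way the consequent holds.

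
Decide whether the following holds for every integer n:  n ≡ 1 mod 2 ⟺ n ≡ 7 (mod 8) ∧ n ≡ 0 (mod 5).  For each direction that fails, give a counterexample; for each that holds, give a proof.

(⟹) This fails: n = 1 gives 1 ≡ 1 (mod 2) but 1 ≡ 1 (mod 8), so the conjunction on the right does not hold.

(⟸) Conversely, if n ≡ 7 (mod 8) and n ≡ 0 (mod 5), then by the Chinese remainder theorem n ≡ 15 (mod 40). Since 15 ≡ 1 (mod 2) and 2 ∣ 40, we get n ≡ 1 (mod 2).

Only the reverse direction holds.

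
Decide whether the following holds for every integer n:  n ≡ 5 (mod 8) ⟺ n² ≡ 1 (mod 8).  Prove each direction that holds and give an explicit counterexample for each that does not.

Not equivalent: only (⇒) holds.

(⇒) Suppose n ≡ 5 (mod 8). Write n = 8j + 5. Then (8j + 5)² = 64j² + 80j + 25 = 8(8j² + 10j + 3) + 1, so n² ≡ 1 (mod 8).

(⇐) This fails: take n = 1. Then 1² = 1 ≡ 1 (mod 8), yet 1 ≡ 1 (mod 8), not 5.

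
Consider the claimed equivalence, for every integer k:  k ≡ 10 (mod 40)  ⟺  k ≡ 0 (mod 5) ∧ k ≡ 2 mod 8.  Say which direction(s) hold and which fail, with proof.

Both directions hold; the statement is true.

Converse. If k ≡ 0 (mod 5) and k ≡ 2 (mod 8), then by the Chinese remainder theorem k ≡ 10 (mod 40). This is exactly k ≡ 10 (mod 40).

Forward direction. Suppose k ≡ 10 (mod 40); write k = 40j + 10. Since 5 ∣ 40, reducing mod 5 gives k ≡ 10 ≡ 0 (mod 5); since 8 ∣ 40, reducing mod 8 gives k ≡ 10 ≡ 2 (mod 8).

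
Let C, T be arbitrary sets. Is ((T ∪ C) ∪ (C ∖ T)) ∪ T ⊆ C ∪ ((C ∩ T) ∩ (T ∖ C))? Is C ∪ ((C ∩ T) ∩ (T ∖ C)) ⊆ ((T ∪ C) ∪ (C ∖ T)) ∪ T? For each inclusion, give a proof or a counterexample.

(⊇) Let x ∈ C ∪ ((C ∩ T) ∩ (T ∖ C)). Then either x ∈ C and x ∉ T; or x ∈ C ∩ T. In each case x ∈ ((T ∪ C) ∪ (C ∖ T)) ∪ T, so C ∪ ((C ∩ T) ∩ (T ∖ C)) ⊆ ((T ∪ C) ∪ (C ∖ T)) ∪ T.

(⊆) This inclusion fails. Take C = ∅, T = {1}; then 1 ∈ ((T ∪ C) ∪ (C ∖ T)) ∪ T but 1 ∉ C ∪ ((C ∩ T) ∩ (T ∖ C)).

(⊆) fails; (⊇) holds.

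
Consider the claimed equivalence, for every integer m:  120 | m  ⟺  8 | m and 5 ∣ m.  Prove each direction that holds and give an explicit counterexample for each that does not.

(⇒) If 120 ∣ m, write m = 120q. Since 120 = 15·8, m = 8·(15q), so 8 ∣ m; and since 120 = 24·5, m = 5·(24q), so 5 ∣ m.

(⇐) This fails: take m = 40. Both 8 ∣ 40 and 5 ∣ 40, yet 40 is not a multiple of 120 (since 40 = 0·120 + 40), so 120 ∤ 40.

(⇒) holds; (⇐) fails.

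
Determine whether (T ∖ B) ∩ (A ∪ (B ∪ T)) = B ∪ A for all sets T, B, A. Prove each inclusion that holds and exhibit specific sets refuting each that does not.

(⊆) fails and (⊇) fails.

(⊆) This inclusion fails. Take T = {1}, B = ∅, A = ∅; then 1 ∈ (T ∖ B) ∩ (A ∪ (B ∪ T)) but 1 ∉ B ∪ A.

(⊇) This inclusion fails. Take T = ∅, B = {1}, A = ∅; then 1 ∈ B ∪ A but 1 ∉ (T ∖ B) ∩ (A ∪ (B ∪ T)).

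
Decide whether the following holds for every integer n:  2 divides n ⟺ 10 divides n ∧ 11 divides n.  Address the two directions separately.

Only the reverse direction holds.

Forward direction. This fails: take n = 2. Certainly 2 ∣ 2, but 10 ∤ 2.

Converse. Suppose 10 ∣ n and 11 ∣ n. Any common multiple of 10 and 11 is a multiple of their lcm; here gcd(10, 11) = 1, so lcm(10, 11) = 10·11 = 110, so 110 ∣ n. Since 2 ∣ 110, it follows that 2 ∣ n.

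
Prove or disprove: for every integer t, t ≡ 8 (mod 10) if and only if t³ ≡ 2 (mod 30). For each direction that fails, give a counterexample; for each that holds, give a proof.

Only the reverse direction holds.

(⇒) This fails: take t = 18. Then 18 ≡ 8 (mod 10), but 18³ = 5832 ≡ 12 (mod 30), not 2.

(⇐) Conversely, the residues r modulo 30 with r³ ≡ 2 (mod 30) are exactly {8}, and each is ≡ 8 (mod 10).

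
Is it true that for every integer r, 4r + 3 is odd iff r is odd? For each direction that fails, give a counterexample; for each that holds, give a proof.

(⇒) fails; (⇐) holds.

(⇒) This fails: take r = 0. Then 4r + 3 = 3, which is odd, yet r = 0 is even, not odd.

(⇐) Suppose r is odd. Since 4 is even, 4r is even for every r, so 4r + 3 has the same parity as 3, which is odd. Hence 4r + 3 is odd.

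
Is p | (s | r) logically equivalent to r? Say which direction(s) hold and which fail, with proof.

Only the converse holds.

Converse. Assume the antecedent. If p is true, p | (s | r) reduces to true regardless of the other variables. If p is false, the antecedent forces (p = F, r = T, s = F) or (p = F, r = T, s = T), and p | (s | r) holds there. Either way p | (s | r) holds.

Forward direction. This fails. Under p = T, r = F, s = F, the left side is true but the right side is false.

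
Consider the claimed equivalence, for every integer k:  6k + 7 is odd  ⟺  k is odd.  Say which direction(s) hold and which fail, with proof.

(⇒) This fails: take k = 2. Then 6k + 7 = 19, which is odd, yet k = 2 is even, not odd.

(⇐) Suppose k is odd. Since 6 is even, 6k is even for every k, so 6k + 7 has the same parity as 7, which is odd. Hence 6k + 7 is odd.

Only the converse holds.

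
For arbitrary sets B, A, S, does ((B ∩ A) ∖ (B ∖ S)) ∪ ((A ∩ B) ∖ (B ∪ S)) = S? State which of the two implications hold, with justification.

Only the forward inclusion holds.

Reverse inclusion. This inclusion fails. Take B = ∅, A = ∅, S = {1}; then 1 ∈ S but 1 ∉ ((B ∩ A) ∖ (B ∖ S)) ∪ ((A ∩ B) ∖ (B ∪ S)).

Forward inclusion. Let x ∈ ((B ∩ A) ∖ (B ∖ S)) ∪ ((A ∩ B) ∖ (B ∪ S)). Then x ∈ B ∩ A ∩ S, from which x ∈ S.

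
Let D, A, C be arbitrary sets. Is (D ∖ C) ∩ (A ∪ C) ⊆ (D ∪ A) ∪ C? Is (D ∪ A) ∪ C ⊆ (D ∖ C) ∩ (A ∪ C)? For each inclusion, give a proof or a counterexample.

The sets are not equal: only the forward inclusion holds.

(⟹) Let x ∈ (D ∖ C) ∩ (A ∪ C). Then x ∈ D ∩ A and x ∉ C, from which x ∈ (D ∪ A) ∪ C.

(⟸) This inclusion fails. Take D = {1}, A = ∅, C = ∅; then 1 ∈ (D ∪ A) ∪ C but 1 ∉ (D ∖ C) ∩ (A ∪ C).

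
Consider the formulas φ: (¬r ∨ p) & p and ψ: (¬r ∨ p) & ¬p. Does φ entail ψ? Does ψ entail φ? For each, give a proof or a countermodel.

Neither implication holds.

(⟹) This fails. Under r = F, p = T, the left side is true but the right side is false.

(⟸) This fails. Under r = F, p = F, the left side is false but the right side is true.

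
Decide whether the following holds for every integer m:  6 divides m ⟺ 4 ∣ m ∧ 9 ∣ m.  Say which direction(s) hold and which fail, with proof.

[⇒] This fails: take m = 6. Certainly 6 ∣ 6, but 4 ∤ 6.

[⇐] Suppose 4 ∣ m and 9 ∣ m. Any common multiple of 4 and 9 is a multiple of their lcm; here gcd(4, 9) = 1, so lcm(4, 9) = 4·9 = 36, so 36 ∣ m. Since 6 ∣ 36, it follows that 6 ∣ m.

(⇒) fails; (⇐) holds.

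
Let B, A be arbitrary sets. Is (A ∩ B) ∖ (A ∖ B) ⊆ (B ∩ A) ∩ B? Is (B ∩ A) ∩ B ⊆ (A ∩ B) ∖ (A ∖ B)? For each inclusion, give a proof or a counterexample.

Both inclusions hold.

(⊆) Let x ∈ (A ∩ B) ∖ (A ∖ B). Then x ∈ B ∩ A, from which x ∈ (B ∩ A) ∩ B.

(⊇) Let x ∈ (B ∩ A) ∩ B. Then x ∈ B ∩ A, from which x ∈ (A ∩ B) ∖ (A ∖ B).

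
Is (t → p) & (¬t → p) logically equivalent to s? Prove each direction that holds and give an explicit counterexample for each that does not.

(⇒) fails and (⇐) fails.

(⟹) This fails. Under p = T, t = F, s = F, the left side is true but the right side is false.

(⟸) This fails. Under p = F, t = F, s = T, the left side is false but the right side is true.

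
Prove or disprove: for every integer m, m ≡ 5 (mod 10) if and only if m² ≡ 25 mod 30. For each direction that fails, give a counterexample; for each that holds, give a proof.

Only the converse holds.

(⟸) The residues r modulo 30 with r² ≡ 25 (mod 30) are exactly {5, 25}, and each is ≡ 5 (mod 10).

(⟹) This fails: take m = 15. Then 15 ≡ 5 (mod 10), but 15² = 225 ≡ 15 (mod 30), not 25.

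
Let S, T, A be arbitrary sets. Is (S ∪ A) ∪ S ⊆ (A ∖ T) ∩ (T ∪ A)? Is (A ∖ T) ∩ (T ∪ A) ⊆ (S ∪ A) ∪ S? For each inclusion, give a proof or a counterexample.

Forward inclusion. This inclusion fails. Take S = {1}, T = ∅, A = ∅; then 1 ∈ (S ∪ A) ∪ S but 1 ∉ (A ∖ T) ∩ (T ∪ A).

Reverse inclusion. Let x ∈ (A ∖ T) ∩ (T ∪ A). Then either x ∈ A and x ∉ S, T; or x ∈ S ∩ A and x ∉ T. In each case x ∈ (S ∪ A) ∪ S, so (A ∖ T) ∩ (T ∪ A) ⊆ (S ∪ A) ∪ S.

The sets are not equal: only the reverse inclusion holds.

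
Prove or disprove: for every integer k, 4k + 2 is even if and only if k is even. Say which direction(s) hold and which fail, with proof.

Only the reverse direction holds.

(⟹) This fails: take k = 3. Then 4k + 2 = 14, which is even, yet k = 3 is odd, not even.

(⟸) Suppose k is even. Since 4 is even, 4k is even for every k, so 4k + 2 has the same parity as 2, which is even. Hence 4k + 2 is even.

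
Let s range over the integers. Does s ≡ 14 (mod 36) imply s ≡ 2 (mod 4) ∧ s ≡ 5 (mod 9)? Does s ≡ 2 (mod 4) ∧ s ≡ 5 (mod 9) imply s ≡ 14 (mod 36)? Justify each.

(⇒) Suppose s ≡ 14 (mod 36); write s = 36j + 14. Since 4 ∣ 36, reducing mod 4 gives s ≡ 14 ≡ 2 (mod 4); since 9 ∣ 36, reducing mod 9 gives s ≡ 14 ≡ 5 (mod 9).

(⇐) Conversely, if s ≡ 2 (mod 4) and s ≡ 5 (mod 9), then by the Chinese remainder theorem s ≡ 14 (mod 36). This is exactly s ≡ 14 (mod 36).

Equivalent; both directions hold.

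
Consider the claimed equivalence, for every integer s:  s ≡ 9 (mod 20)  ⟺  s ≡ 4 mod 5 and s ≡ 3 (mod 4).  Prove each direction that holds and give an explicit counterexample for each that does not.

(→) This fails: s = 9 gives 9 ≡ 9 (mod 20) but 9 ≡ 1 (mod 4), so the conjunction on the right does not hold.

(←) This fails: s = 19 satisfies both congruences on the right (19 ≡ 4 mod 5 and 19 ≡ 3 mod 4) yet 19 ≡ 19 (mod 20), not 9.

Both directions fail.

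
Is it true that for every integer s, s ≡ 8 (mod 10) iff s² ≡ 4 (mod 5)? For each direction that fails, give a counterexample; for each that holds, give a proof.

Not equivalent: only (⇒) holds.

(⇒) Suppose s ≡ 8 (mod 10). Then s² ≡ 8² = 64 (mod 10), and since 5 ∣ 10, also s² ≡ 4 (mod 5).

(⇐) This fails: take s = 2. Then 2² = 4 ≡ 4 (mod 5), yet 2 ≡ 2 (mod 10), not 8.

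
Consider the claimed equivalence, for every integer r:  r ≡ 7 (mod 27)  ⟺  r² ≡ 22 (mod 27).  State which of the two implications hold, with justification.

(←) This fails: take r = 20. Then 20² = 400 ≡ 22 (mod 27), yet 20 ≡ 20 (mod 27), not 7.

(→) Suppose r ≡ 7 (mod 27). Write r = 27j + 7. Then (27j + 7)² = 729j² + 378j + 49 = 27(27j² + 14j + 1) + 22, so r² ≡ 22 (mod 27).

(⇒) holds; (⇐) fails.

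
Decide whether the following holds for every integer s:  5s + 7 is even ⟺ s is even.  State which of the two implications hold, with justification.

(⇒) This fails: s = 7 gives 5s + 7 = 42, which is even, but 7 is odd, not even.

(⇐) This also fails: s = 0 is even, but 5s + 7 = 7 is odd, not even.

Neither implication holds.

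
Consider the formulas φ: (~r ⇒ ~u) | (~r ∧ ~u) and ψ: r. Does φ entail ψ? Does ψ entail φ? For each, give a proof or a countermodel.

The forward direction fails; the converse holds.

(→) This fails. Under r = F, u = F, the left side is true but the right side is false.

(←) Assume the antecedent. If r is true, (~r ⇒ ~u) | (~r ∧ ~u) reduces to true regardless of the other variables. If r is false, the antecedent cannot hold. Either way (~r ⇒ ~u) | (~r ∧ ~u) holds.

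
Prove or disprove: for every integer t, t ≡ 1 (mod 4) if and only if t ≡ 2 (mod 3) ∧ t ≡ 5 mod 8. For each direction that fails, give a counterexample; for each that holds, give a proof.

(⟹) This fails: t = 1 gives 1 ≡ 1 (mod 4) but 1 ≡ 1 (mod 3), so the conjunction on the right does not hold.

(⟸) Conversely, if t ≡ 2 (mod 3) and t ≡ 5 (mod 8), then by the Chinese remainder theorem t ≡ 5 (mod 24). Since 5 ≡ 1 (mod 4) and 4 ∣ 24, we get t ≡ 1 (mod 4).

Not equivalent: only (⇐) holds.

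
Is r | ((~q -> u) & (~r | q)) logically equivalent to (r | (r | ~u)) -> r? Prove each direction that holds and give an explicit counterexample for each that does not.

The forward direction fails; the converse holds.

(⇒) This fails. Under q = T, r = F, u = F, the left side is true but the right side is false.

(⇐) Assume the antecedent. If r is true, r | ((~q -> u) & (~r | q)) reduces to true regardless of the other variables. If r is false, the antecedent forces (q = F, r = F, u = T) or (q = T, r = F, u = T), and r | ((~q -> u) & (~r | q)) holds there. Either way r | ((~q -> u) & (~r | q)) holds.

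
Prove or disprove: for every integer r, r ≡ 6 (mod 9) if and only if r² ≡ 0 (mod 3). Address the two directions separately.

Only the forward implication holds.

(⇒) Suppose r ≡ 6 (mod 9). Then r² ≡ 6² = 36 (mod 9), and since 3 ∣ 9, also r² ≡ 0 (mod 3).

(⇐) This fails: take r = 0. Then 0² = 0 ≡ 0 (mod 3), yet 0 ≡ 0 (mod 9), not 6.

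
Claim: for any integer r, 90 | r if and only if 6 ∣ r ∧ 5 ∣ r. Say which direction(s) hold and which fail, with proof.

(→) If 90 ∣ r, write r = 90q. Since 90 = 15·6, r = 6·(15q), so 6 ∣ r; and since 90 = 18·5, r = 5·(18q), so 5 ∣ r.

(←) This fails: take r = 30. Both 6 ∣ 30 and 5 ∣ 30, yet 30 is not a multiple of 90 (since 30 = 0·90 + 30), so 90 ∤ 30.

The forward direction holds; the converse fails.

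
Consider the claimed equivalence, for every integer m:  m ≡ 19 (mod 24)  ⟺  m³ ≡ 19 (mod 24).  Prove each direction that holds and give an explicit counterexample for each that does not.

Equivalent; both directions hold.

(⇐) Suppose m³ ≡ 19 (mod 24). The only residue r in {0, …, 23} with r³ ≡ 19 (mod 24) is r = 19, so m ≡ 19 (mod 24).

(⇒) Suppose m ≡ 19 (mod 24). Write m = 24j + 19. Then (24j + 19)³ = 13824j³ + 32832j² + 25992j + 6859 = 24(576j³ + 1368j² + 1083j + 285) + 19, so m³ ≡ 19 (mod 24).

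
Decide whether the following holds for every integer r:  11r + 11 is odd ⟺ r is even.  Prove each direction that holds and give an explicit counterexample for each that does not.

Converse. Suppose r is even; write r = 2j. Then 11r + 11 = 11·(2j) + 11 = 2·11j + 11, which is odd.

Forward direction. Suppose 11r + 11 is odd. Since 11 is odd, 11r and r have the same parity, so 11r + 11 ≡ r + 11 (mod 2). As 11 is odd, 11r + 11 is odd exactly when r is even. Thus r is even.

Equivalent; both directions hold.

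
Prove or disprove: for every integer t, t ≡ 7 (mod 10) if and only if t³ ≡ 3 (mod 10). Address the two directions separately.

Forward direction. Suppose t ≡ 7 (mod 10). Write t = 10j + 7. Then (10j + 7)³ = 1000j³ + 2100j² + 1470j + 343 = 10(100j³ + 210j² + 147j + 34) + 3, so t³ ≡ 3 (mod 10).

Converse. For the converse, argue contrapositively. If t ≢ 7 (mod 10), then t is congruent to one of 0, 1, 2, 3, 4, 5, 6, 8, 9 modulo 10, and these give t³ ≡ 0, 1, 8, 7, 4, 5, 6, 2, 9 respectively — never 3.

Both implications hold.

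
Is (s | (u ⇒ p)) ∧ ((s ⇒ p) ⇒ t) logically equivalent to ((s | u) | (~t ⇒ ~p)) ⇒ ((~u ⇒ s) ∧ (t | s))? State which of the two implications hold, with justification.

Neither direction holds.

Forward direction. This fails. Under u = F, s = F, p = F, t = T, the left side is true but the right side is false.

Converse. This fails. Under u = F, s = F, p = T, t = F, the left side is false but the right side is true.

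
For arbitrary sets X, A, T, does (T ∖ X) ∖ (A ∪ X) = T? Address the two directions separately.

The sets are not equal: only the forward inclusion holds.

(⟹) Let x ∈ (T ∖ X) ∖ (A ∪ X). Then x ∈ T and x ∉ X, A, from which x ∈ T.

(⟸) This inclusion fails. Take X = {1}, A = ∅, T = {1}; then 1 ∈ T but 1 ∉ (T ∖ X) ∖ (A ∪ X).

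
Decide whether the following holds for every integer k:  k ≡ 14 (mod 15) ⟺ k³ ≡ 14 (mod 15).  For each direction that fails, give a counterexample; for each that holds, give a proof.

(→) Suppose k ≡ 14 (mod 15). Write k = 15j + 14. Then (15j + 14)³ = 3375j³ + 9450j² + 8820j + 2744 = 15(225j³ + 630j² + 588j + 182) + 14, so k³ ≡ 14 (mod 15).

(←) Conversely, suppose k³ ≡ 14 (mod 15). The only residue r in {0, …, 14} with r³ ≡ 14 (mod 15) is r = 14, so k ≡ 14 (mod 15).

Both directions hold; the statement is true.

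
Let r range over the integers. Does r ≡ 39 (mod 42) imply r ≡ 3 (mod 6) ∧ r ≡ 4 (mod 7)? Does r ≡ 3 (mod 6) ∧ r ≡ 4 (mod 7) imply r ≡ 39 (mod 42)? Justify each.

Both directions hold.

(⇒) Suppose r ≡ 39 (mod 42); write r = 42j + 39. Since 6 ∣ 42, reducing mod 6 gives r ≡ 39 ≡ 3 (mod 6); since 7 ∣ 42, reducing mod 7 gives r ≡ 39 ≡ 4 (mod 7).

(⇐) Conversely, if r ≡ 3 (mod 6) and r ≡ 4 (mod 7), then by the Chinese remainder theorem r ≡ 39 (mod 42). This is exactly r ≡ 39 (mod 42).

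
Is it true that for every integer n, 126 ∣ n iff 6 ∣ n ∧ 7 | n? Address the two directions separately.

(⟹) If 126 ∣ n, write n = 126q. Since 126 = 21·6, n = 6·(21q), so 6 ∣ n; and since 126 = 18·7, n = 7·(18q), so 7 ∣ n.

(⟸) This fails: take n = 42. Both 6 ∣ 42 and 7 ∣ 42, yet 42 is not a multiple of 126 (since 42 = 0·126 + 42), so 126 ∤ 42.

Not equivalent: only (⇒) holds.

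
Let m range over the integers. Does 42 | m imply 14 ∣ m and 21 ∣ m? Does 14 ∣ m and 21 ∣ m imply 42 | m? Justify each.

(⇒) If 42 ∣ m, write m = 42q. Since 42 = 3·14, m = 14·(3q), so 14 ∣ m; and since 42 = 2·21, m = 21·(2q), so 21 ∣ m.

(⇐) Suppose 14 ∣ m and 21 ∣ m. Any common multiple of 14 and 21 is a multiple of their lcm; here lcm(14, 21) = 14·21/gcd(14, 21) = 294/7 = 42, so 42 ∣ m.

Equivalent; both directions hold.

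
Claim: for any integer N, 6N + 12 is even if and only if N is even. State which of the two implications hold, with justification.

Only the converse holds.

(⇐) Suppose N is even. Since 6 is even, 6N is even for every N, so 6N + 12 has the same parity as 12, which is even. Hence 6N + 12 is even.

(⇒) This fails: take N = 7. Then 6N + 12 = 54, which is even, yet N = 7 is odd, not even.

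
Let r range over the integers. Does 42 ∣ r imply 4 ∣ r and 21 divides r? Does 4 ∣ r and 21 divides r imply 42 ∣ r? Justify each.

Not equivalent: only (⇐) holds.

(⟹) This fails: take r = 42. Certainly 42 ∣ 42, but 4 ∤ 42.

(⟸) Suppose 4 ∣ r and 21 ∣ r. Any common multiple of 4 and 21 is a multiple of their lcm; here gcd(4, 21) = 1, so lcm(4, 21) = 4·21 = 84, so 84 ∣ r. Since 42 ∣ 84, it follows that 42 ∣ r.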